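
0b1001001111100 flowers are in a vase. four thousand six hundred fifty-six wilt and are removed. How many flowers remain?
Convert 0b1001001111100 (binary) → 4096 + 512 + 64 + 32 + 16 + 8 + 4 = 4732 (decimal)
Convert four thousand six hundred fifty-six (English words) → 4×1000 + 6×100 + 56 = 4656 (decimal)
Compute 4732 - 4656 = 76
76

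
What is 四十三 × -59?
Convert 四十三 (Chinese numeral) → 4×10 + 3 = 43 (decimal)
Compute 43 × -59 = -2537
-2537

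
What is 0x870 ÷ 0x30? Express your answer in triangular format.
Convert 0x870 (hexadecimal) → 8×256 + 7×16 = 2160 (decimal)
Convert 0x30 (hexadecimal) → 3×16 = 48 (decimal)
Compute 2160 ÷ 48 = 45
Convert 45 (decimal) → 45 = 9×10/2 → the 9th triangular number (triangular index)
the 9th triangular number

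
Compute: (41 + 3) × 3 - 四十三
Convert 四十三 (Chinese numeral) → 4×10 + 3 = 43 (decimal)
Expression in decimal: (41 + 3) × 3 - 43
Parentheses first: 41 + 3 = 44
Multiply: 44 × 3 = 132
Subtract: 132 - 43 = 89
89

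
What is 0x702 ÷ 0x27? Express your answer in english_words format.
Convert 0x702 (hexadecimal) → 7×256 + 2 = 1794 (decimal)
Convert 0x27 (hexadecimal) → 2×16 + 7 = 39 (decimal)
Compute 1794 ÷ 39 = 46
Convert 46 (decimal) → forty-six (English words)
forty-six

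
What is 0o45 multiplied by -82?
Convert 0o45 (octal) → 4×8 + 5 = 37 (decimal)
Compute 37 × -82 = -3034
-3034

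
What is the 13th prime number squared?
The 13th prime number = 41
Compute 41² = 41 × 41 = 1681
1681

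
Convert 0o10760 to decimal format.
Convert 0o10760 (octal) → 1×4096 + 7×64 + 6×8 = 4592 (decimal)
4592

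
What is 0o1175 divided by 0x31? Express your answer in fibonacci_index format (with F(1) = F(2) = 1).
Convert 0o1175 (octal) → 1×512 + 1×64 + 7×8 + 5 = 637 (decimal)
Convert 0x31 (hexadecimal) → 3×16 + 1 = 49 (decimal)
Compute 637 ÷ 49 = 13
Convert 13 (decimal) → 1, 1, 2, 3, 5, 8, 13 → the 7th Fibonacci number (Fibonacci index)
the 7th Fibonacci number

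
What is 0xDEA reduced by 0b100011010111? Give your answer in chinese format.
Convert 0xDEA (hexadecimal) → 13×256 + 14×16 + 10 = 3562 (decimal)
Convert 0b100011010111 (binary) → 2048 + 128 + 64 + 16 + 4 + 2 + 1 = 2263 (decimal)
Compute 3562 - 2263 = 1299
Convert 1299 (decimal) → 1299 = 1×1000 + 2×100 + 9×10 + 9 → 一千二百九十九 (Chinese numeral)
一千二百九十九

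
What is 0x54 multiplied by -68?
Convert 0x54 (hexadecimal) → 5×16 + 4 = 84 (decimal)
Compute 84 × -68 = -5712
-5712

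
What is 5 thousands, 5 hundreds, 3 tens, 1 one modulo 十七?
Convert 5 thousands, 5 hundreds, 3 tens, 1 one (place-value notation) → 5×1000 + 5×100 + 3×10 + 1 = 5531 (decimal)
Convert 十七 (Chinese numeral) → 1×10 + 7 = 17 (decimal)
Compute 5531 mod 17 = 6
6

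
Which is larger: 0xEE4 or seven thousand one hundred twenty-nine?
Convert 0xEE4 (hexadecimal) → 14×256 + 14×16 + 4 = 3812 (decimal)
Convert seven thousand one hundred twenty-nine (English words) → 7×1000 + 1×100 + 29 = 7129 (decimal)
Compare 3812 vs 7129: larger = 7129
7129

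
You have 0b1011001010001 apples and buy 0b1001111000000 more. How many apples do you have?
Convert 0b1011001010001 (binary) → 4096 + 1024 + 512 + 64 + 16 + 1 = 5713 (decimal)
Convert 0b1001111000000 (binary) → 4096 + 512 + 256 + 128 + 64 = 5056 (decimal)
Compute 5713 + 5056 = 10769
10769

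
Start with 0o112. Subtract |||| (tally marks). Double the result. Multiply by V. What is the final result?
Convert 0o112 (octal) → 1×64 + 1×8 + 2 = 74 (decimal)
Start: 74
Convert |||| (tally marks) → 4 (decimal)
74 - 4 = 70
70 × 2 = 140
Convert V (Roman numeral) → 5 (decimal)
140 × 5 = 700
700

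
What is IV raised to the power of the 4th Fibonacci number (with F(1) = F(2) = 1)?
Convert IV (Roman numeral) → 4 (decimal)
Convert the 4th Fibonacci number (with F(1) = F(2) = 1) (Fibonacci index) → 1, 1, 2, 3 → 3 (decimal)
Compute 4 ^ 3 = 64
64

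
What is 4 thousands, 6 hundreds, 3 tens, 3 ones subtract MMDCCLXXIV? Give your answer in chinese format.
Convert 4 thousands, 6 hundreds, 3 tens, 3 ones (place-value notation) → 4×1000 + 6×100 + 3×10 + 3 = 4633 (decimal)
Convert MMDCCLXXIV (Roman numeral) → 1000 + 1000 + 500 + 100 + 100 + 50 + 10 + 10 + 4 = 2774 (decimal)
Compute 4633 - 2774 = 1859
Convert 1859 (decimal) → 1859 = 1×1000 + 8×100 + 5×10 + 9 → 一千八百五十九 (Chinese numeral)
一千八百五十九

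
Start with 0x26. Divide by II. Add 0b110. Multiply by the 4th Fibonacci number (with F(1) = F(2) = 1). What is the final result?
Convert 0x26 (hexadecimal) → 2×16 + 6 = 38 (decimal)
Start: 38
Convert II (Roman numeral) → 1 + 1 = 2 (decimal)
38 ÷ 2 = 19
Convert 0b110 (binary) → 4 + 2 = 6 (decimal)
19 + 6 = 25
Convert the 4th Fibonacci number (with F(1) = F(2) = 1) (Fibonacci index) → 1, 1, 2, 3 → 3 (decimal)
25 × 3 = 75
75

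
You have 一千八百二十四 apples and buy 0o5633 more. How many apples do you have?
Convert 一千八百二十四 (Chinese numeral) → 1×1000 + 8×100 + 2×10 + 4 = 1824 (decimal)
Convert 0o5633 (octal) → 5×512 + 6×64 + 3×8 + 3 = 2971 (decimal)
Compute 1824 + 2971 = 4795
4795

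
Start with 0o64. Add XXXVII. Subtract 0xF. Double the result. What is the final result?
Convert 0o64 (octal) → 6×8 + 4 = 52 (decimal)
Start: 52
Convert XXXVII (Roman numeral) → 10 + 10 + 10 + 5 + 1 + 1 = 37 (decimal)
52 + 37 = 89
Convert 0xF (hexadecimal) → 15 (decimal)
89 - 15 = 74
74 × 2 = 148
148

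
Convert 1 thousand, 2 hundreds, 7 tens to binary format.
Convert 1 thousand, 2 hundreds, 7 tens (place-value notation) → 1×1000 + 2×100 + 7×10 = 1270 (decimal)
Convert 1270 (decimal) → 1270 = 1024 + 128 + 64 + 32 + 16 + 4 + 2 → 0b10011110110 (binary)
0b10011110110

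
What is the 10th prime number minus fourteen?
The 10th prime number = 29
Convert fourteen (English words) → 14 (decimal)
Compute 29 - 14 = 15
15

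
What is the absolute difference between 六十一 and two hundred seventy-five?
Convert 六十一 (Chinese numeral) → 6×10 + 1 = 61 (decimal)
Convert two hundred seventy-five (English words) → 2×100 + 75 = 275 (decimal)
Compute |61 - 275| = 214
214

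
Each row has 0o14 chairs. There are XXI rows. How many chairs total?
Convert 0o14 (octal) → 1×8 + 4 = 12 (decimal)
Convert XXI (Roman numeral) → 10 + 10 + 1 = 21 (decimal)
Compute 12 × 21 = 252
252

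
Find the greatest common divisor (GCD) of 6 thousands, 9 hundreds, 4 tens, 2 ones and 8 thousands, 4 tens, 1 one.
Convert 6 thousands, 9 hundreds, 4 tens, 2 ones (place-value notation) → 6×1000 + 9×100 + 4×10 + 2 = 6942 (decimal)
Convert 8 thousands, 4 tens, 1 one (place-value notation) → 8×1000 + 4×10 + 1 = 8041 (decimal)
Compute gcd(6942, 8041) = 1
1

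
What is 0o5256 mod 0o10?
Convert 0o5256 (octal) → 5×512 + 2×64 + 5×8 + 6 = 2734 (decimal)
Convert 0o10 (octal) → 1×8 = 8 (decimal)
Compute 2734 mod 8 = 6
6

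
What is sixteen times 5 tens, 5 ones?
Convert sixteen (English words) → 16 (decimal)
Convert 5 tens, 5 ones (place-value notation) → 5×10 + 5 = 55 (decimal)
Compute 16 × 55 = 880
880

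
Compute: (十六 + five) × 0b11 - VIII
Convert 十六 (Chinese numeral) → 1×10 + 6 = 16 (decimal)
Convert five (English words) → 5 (decimal)
Convert 0b11 (binary) → 2 + 1 = 3 (decimal)
Convert VIII (Roman numeral) → 5 + 1 + 1 + 1 = 8 (decimal)
Expression in decimal: (16 + 5) × 3 - 8
Parentheses first: 16 + 5 = 21
Multiply: 21 × 3 = 63
Subtract: 63 - 8 = 55
55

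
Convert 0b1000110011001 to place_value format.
Convert 0b1000110011001 (binary) → 4096 + 256 + 128 + 16 + 8 + 1 = 4505 (decimal)
Convert 4505 (decimal) → 4505 = 4×1000 + 5×100 + 5 → 4 thousands, 5 hundreds, 5 ones (place-value notation)
4 thousands, 5 hundreds, 5 ones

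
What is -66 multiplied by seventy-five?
Convert seventy-five (English words) → 75 (decimal)
Compute -66 × 75 = -4950
-4950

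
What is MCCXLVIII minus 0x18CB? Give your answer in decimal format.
Convert MCCXLVIII (Roman numeral) → 1000 + 100 + 100 + 40 + 5 + 1 + 1 + 1 = 1248 (decimal)
Convert 0x18CB (hexadecimal) → 1×4096 + 8×256 + 12×16 + 11 = 6347 (decimal)
Compute 1248 - 6347 = -5099
-5099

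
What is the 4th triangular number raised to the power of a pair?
Convert the 4th triangular number (triangular index) → 4×5/2 = 10 (decimal)
Convert a pair (colloquial) → 2 (decimal)
Compute 10 ^ 2 = 100
100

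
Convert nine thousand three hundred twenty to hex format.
Convert nine thousand three hundred twenty (English words) → 9×1000 + 3×100 + 20 = 9320 (decimal)
Convert 9320 (decimal) → 9320 = 2×4096 + 4×256 + 6×16 + 8 → 0x2468 (hexadecimal)
0x2468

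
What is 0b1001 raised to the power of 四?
Convert 0b1001 (binary) → 8 + 1 = 9 (decimal)
Convert 四 (Chinese numeral) → 4 (decimal)
Compute 9 ^ 4 = 6561
6561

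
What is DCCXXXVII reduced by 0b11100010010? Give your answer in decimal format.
Convert DCCXXXVII (Roman numeral) → 500 + 100 + 100 + 10 + 10 + 10 + 5 + 1 + 1 = 737 (decimal)
Convert 0b11100010010 (binary) → 1024 + 512 + 256 + 16 + 2 = 1810 (decimal)
Compute 737 - 1810 = -1073
-1073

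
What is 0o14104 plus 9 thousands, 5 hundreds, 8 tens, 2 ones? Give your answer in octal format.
Convert 0o14104 (octal) → 1×4096 + 4×512 + 1×64 + 4 = 6212 (decimal)
Convert 9 thousands, 5 hundreds, 8 tens, 2 ones (place-value notation) → 9×1000 + 5×100 + 8×10 + 2 = 9582 (decimal)
Compute 6212 + 9582 = 15794
Convert 15794 (decimal) → 15794 = 3×4096 + 6×512 + 6×64 + 6×8 + 2 → 0o36662 (octal)
0o36662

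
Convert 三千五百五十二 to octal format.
Convert 三千五百五十二 (Chinese numeral) → 3×1000 + 5×100 + 5×10 + 2 = 3552 (decimal)
Convert 3552 (decimal) → 3552 = 6×512 + 7×64 + 4×8 → 0o6740 (octal)
0o6740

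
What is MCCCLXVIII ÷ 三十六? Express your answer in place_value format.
Convert MCCCLXVIII (Roman numeral) → 1000 + 100 + 100 + 100 + 50 + 10 + 5 + 1 + 1 + 1 = 1368 (decimal)
Convert 三十六 (Chinese numeral) → 3×10 + 6 = 36 (decimal)
Compute 1368 ÷ 36 = 38
Convert 38 (decimal) → 38 = 3×10 + 8 → 3 tens, 8 ones (place-value notation)
3 tens, 8 ones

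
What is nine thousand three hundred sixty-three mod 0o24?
Convert nine thousand three hundred sixty-three (English words) → 9×1000 + 3×100 + 63 = 9363 (decimal)
Convert 0o24 (octal) → 2×8 + 4 = 20 (decimal)
Compute 9363 mod 20 = 3
3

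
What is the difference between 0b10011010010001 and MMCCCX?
Convert 0b10011010010001 (binary) → 8192 + 1024 + 512 + 128 + 16 + 1 = 9873 (decimal)
Convert MMCCCX (Roman numeral) → 1000 + 1000 + 100 + 100 + 100 + 10 = 2310 (decimal)
Difference: |9873 - 2310| = 7563
7563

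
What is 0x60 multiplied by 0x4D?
Convert 0x60 (hexadecimal) → 6×16 = 96 (decimal)
Convert 0x4D (hexadecimal) → 4×16 + 13 = 77 (decimal)
Compute 96 × 77 = 7392
7392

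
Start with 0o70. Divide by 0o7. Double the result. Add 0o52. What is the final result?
Convert 0o70 (octal) → 7×8 = 56 (decimal)
Start: 56
Convert 0o7 (octal) → 7 (decimal)
56 ÷ 7 = 8
8 × 2 = 16
Convert 0o52 (octal) → 5×8 + 2 = 42 (decimal)
16 + 42 = 58
58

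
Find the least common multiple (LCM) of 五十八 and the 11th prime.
Convert 五十八 (Chinese numeral) → 5×10 + 8 = 58 (decimal)
Convert the 11th prime (prime index) → 31 (decimal)
Compute lcm(58, 31) = 1798
1798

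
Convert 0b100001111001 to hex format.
Convert 0b100001111001 (binary) → 2048 + 64 + 32 + 16 + 8 + 1 = 2169 (decimal)
Convert 2169 (decimal) → 2169 = 8×256 + 7×16 + 9 → 0x879 (hexadecimal)
0x879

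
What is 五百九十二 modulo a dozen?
Convert 五百九十二 (Chinese numeral) → 5×100 + 9×10 + 2 = 592 (decimal)
Convert a dozen (colloquial) → 12 (decimal)
Compute 592 mod 12 = 4
4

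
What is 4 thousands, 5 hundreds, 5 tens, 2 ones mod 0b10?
Convert 4 thousands, 5 hundreds, 5 tens, 2 ones (place-value notation) → 4×1000 + 5×100 + 5×10 + 2 = 4552 (decimal)
Convert 0b10 (binary) → 2 (decimal)
Compute 4552 mod 2 = 0
0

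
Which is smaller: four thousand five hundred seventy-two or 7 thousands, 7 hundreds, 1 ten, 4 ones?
Convert four thousand five hundred seventy-two (English words) → 4×1000 + 5×100 + 72 = 4572 (decimal)
Convert 7 thousands, 7 hundreds, 1 ten, 4 ones (place-value notation) → 7×1000 + 7×100 + 1×10 + 4 = 7714 (decimal)
Compare 4572 vs 7714: smaller = 4572
4572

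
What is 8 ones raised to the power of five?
Convert 8 ones (place-value notation) → 8 (decimal)
Convert five (English words) → 5 (decimal)
Compute 8 ^ 5 = 32768
32768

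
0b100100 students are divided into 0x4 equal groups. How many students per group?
Convert 0b100100 (binary) → 32 + 4 = 36 (decimal)
Convert 0x4 (hexadecimal) → 4 (decimal)
Compute 36 ÷ 4 = 9
9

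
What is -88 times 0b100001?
Convert 0b100001 (binary) → 32 + 1 = 33 (decimal)
Compute -88 × 33 = -2904
-2904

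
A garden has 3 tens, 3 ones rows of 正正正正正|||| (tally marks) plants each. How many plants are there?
Convert 正正正正正|||| (tally marks) → 5 + 5 + 5 + 5 + 5 + 4 = 29 (decimal)
Convert 3 tens, 3 ones (place-value notation) → 3×10 + 3 = 33 (decimal)
Compute 29 × 33 = 957
957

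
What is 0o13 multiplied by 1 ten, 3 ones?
Convert 0o13 (octal) → 1×8 + 3 = 11 (decimal)
Convert 1 ten, 3 ones (place-value notation) → 1×10 + 3 = 13 (decimal)
Compute 11 × 13 = 143
143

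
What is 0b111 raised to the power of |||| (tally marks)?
Convert 0b111 (binary) → 4 + 2 + 1 = 7 (decimal)
Convert |||| (tally marks) → 4 (decimal)
Compute 7 ^ 4 = 2401
2401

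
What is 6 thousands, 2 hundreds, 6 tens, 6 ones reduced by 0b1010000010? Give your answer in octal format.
Convert 6 thousands, 2 hundreds, 6 tens, 6 ones (place-value notation) → 6×1000 + 2×100 + 6×10 + 6 = 6266 (decimal)
Convert 0b1010000010 (binary) → 512 + 128 + 2 = 642 (decimal)
Compute 6266 - 642 = 5624
Convert 5624 (decimal) → 5624 = 1×4096 + 2×512 + 7×64 + 7×8 → 0o12770 (octal)
0o12770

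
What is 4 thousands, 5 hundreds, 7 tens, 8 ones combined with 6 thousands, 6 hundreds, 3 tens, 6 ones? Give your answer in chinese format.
Convert 4 thousands, 5 hundreds, 7 tens, 8 ones (place-value notation) → 4×1000 + 5×100 + 7×10 + 8 = 4578 (decimal)
Convert 6 thousands, 6 hundreds, 3 tens, 6 ones (place-value notation) → 6×1000 + 6×100 + 3×10 + 6 = 6636 (decimal)
Compute 4578 + 6636 = 11214
Convert 11214 (decimal) → 11214 = 1×10000 + 1×1000 + 2×100 + 1×10 + 4 → 一万一千二百一十四 (Chinese numeral)
一万一千二百一十四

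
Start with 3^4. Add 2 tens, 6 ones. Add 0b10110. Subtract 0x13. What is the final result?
Convert 3^4 (power) → 81 (decimal)
Start: 81
Convert 2 tens, 6 ones (place-value notation) → 2×10 + 6 = 26 (decimal)
81 + 26 = 107
Convert 0b10110 (binary) → 16 + 4 + 2 = 22 (decimal)
107 + 22 = 129
Convert 0x13 (hexadecimal) → 1×16 + 3 = 19 (decimal)
129 - 19 = 110
110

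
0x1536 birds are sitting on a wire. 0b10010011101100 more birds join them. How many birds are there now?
Convert 0x1536 (hexadecimal) → 1×4096 + 5×256 + 3×16 + 6 = 5430 (decimal)
Convert 0b10010011101100 (binary) → 8192 + 1024 + 128 + 64 + 32 + 8 + 4 = 9452 (decimal)
Compute 5430 + 9452 = 14882
14882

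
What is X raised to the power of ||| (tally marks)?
Convert X (Roman numeral) → 10 (decimal)
Convert ||| (tally marks) → 3 (decimal)
Compute 10 ^ 3 = 1000
1000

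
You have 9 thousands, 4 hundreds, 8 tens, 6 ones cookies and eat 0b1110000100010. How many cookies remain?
Convert 9 thousands, 4 hundreds, 8 tens, 6 ones (place-value notation) → 9×1000 + 4×100 + 8×10 + 6 = 9486 (decimal)
Convert 0b1110000100010 (binary) → 4096 + 2048 + 1024 + 32 + 2 = 7202 (decimal)
Compute 9486 - 7202 = 2284
2284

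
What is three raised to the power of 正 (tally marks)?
Convert three (English words) → 3 (decimal)
Convert 正 (tally marks) → 5 (decimal)
Compute 3 ^ 5 = 243
243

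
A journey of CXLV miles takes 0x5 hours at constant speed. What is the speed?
Convert CXLV (Roman numeral) → 100 + 40 + 5 = 145 (decimal)
Convert 0x5 (hexadecimal) → 5 (decimal)
Compute 145 ÷ 5 = 29
29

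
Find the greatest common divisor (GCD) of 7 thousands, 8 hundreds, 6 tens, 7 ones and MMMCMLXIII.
Convert 7 thousands, 8 hundreds, 6 tens, 7 ones (place-value notation) → 7×1000 + 8×100 + 6×10 + 7 = 7867 (decimal)
Convert MMMCMLXIII (Roman numeral) → 1000 + 1000 + 1000 + 900 + 50 + 10 + 1 + 1 + 1 = 3963 (decimal)
Compute gcd(7867, 3963) = 1
1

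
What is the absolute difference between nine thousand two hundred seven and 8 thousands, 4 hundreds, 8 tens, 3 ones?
Convert nine thousand two hundred seven (English words) → 9×1000 + 2×100 + 7 = 9207 (decimal)
Convert 8 thousands, 4 hundreds, 8 tens, 3 ones (place-value notation) → 8×1000 + 4×100 + 8×10 + 3 = 8483 (decimal)
Compute |9207 - 8483| = 724
724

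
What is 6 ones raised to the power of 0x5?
Convert 6 ones (place-value notation) → 6 (decimal)
Convert 0x5 (hexadecimal) → 5 (decimal)
Compute 6 ^ 5 = 7776
7776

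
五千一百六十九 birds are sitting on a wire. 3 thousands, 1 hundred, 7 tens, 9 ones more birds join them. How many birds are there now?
Convert 五千一百六十九 (Chinese numeral) → 5×1000 + 1×100 + 6×10 + 9 = 5169 (decimal)
Convert 3 thousands, 1 hundred, 7 tens, 9 ones (place-value notation) → 3×1000 + 1×100 + 7×10 + 9 = 3179 (decimal)
Compute 5169 + 3179 = 8348
8348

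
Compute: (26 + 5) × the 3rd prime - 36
Convert the 3rd prime (prime index) → 5 (decimal)
Expression in decimal: (26 + 5) × 5 - 36
Parentheses first: 26 + 5 = 31
Multiply: 31 × 5 = 155
Subtract: 155 - 36 = 119
119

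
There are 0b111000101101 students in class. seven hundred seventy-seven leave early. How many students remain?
Convert 0b111000101101 (binary) → 2048 + 1024 + 512 + 32 + 8 + 4 + 1 = 3629 (decimal)
Convert seven hundred seventy-seven (English words) → 7×100 + 77 = 777 (decimal)
Compute 3629 - 777 = 2852
2852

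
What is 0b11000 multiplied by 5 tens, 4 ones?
Convert 0b11000 (binary) → 16 + 8 = 24 (decimal)
Convert 5 tens, 4 ones (place-value notation) → 5×10 + 4 = 54 (decimal)
Compute 24 × 54 = 1296
1296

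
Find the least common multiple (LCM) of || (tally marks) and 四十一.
Convert || (tally marks) → 2 (decimal)
Convert 四十一 (Chinese numeral) → 4×10 + 1 = 41 (decimal)
Compute lcm(2, 41) = 82
82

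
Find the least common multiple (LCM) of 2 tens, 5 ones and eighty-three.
Convert 2 tens, 5 ones (place-value notation) → 2×10 + 5 = 25 (decimal)
Convert eighty-three (English words) → 83 (decimal)
Compute lcm(25, 83) = 2075
2075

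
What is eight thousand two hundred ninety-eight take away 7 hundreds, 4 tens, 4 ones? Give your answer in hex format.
Convert eight thousand two hundred ninety-eight (English words) → 8×1000 + 2×100 + 98 = 8298 (decimal)
Convert 7 hundreds, 4 tens, 4 ones (place-value notation) → 7×100 + 4×10 + 4 = 744 (decimal)
Compute 8298 - 744 = 7554
Convert 7554 (decimal) → 7554 = 1×4096 + 13×256 + 8×16 + 2 → 0x1D82 (hexadecimal)
0x1D82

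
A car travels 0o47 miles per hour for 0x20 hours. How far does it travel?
Convert 0o47 (octal) → 4×8 + 7 = 39 (decimal)
Convert 0x20 (hexadecimal) → 2×16 = 32 (decimal)
Compute 39 × 32 = 1248
1248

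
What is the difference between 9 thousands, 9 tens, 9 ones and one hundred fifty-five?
Convert 9 thousands, 9 tens, 9 ones (place-value notation) → 9×1000 + 9×10 + 9 = 9099 (decimal)
Convert one hundred fifty-five (English words) → 1×100 + 55 = 155 (decimal)
Difference: |9099 - 155| = 8944
8944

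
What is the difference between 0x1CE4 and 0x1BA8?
Convert 0x1CE4 (hexadecimal) → 1×4096 + 12×256 + 14×16 + 4 = 7396 (decimal)
Convert 0x1BA8 (hexadecimal) → 1×4096 + 11×256 + 10×16 + 8 = 7080 (decimal)
Difference: |7396 - 7080| = 316
316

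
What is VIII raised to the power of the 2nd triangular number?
Convert VIII (Roman numeral) → 5 + 1 + 1 + 1 = 8 (decimal)
Convert the 2nd triangular number (triangular index) → 2×3/2 = 3 (decimal)
Compute 8 ^ 3 = 512
512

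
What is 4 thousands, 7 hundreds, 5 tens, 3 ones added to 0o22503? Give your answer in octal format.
Convert 4 thousands, 7 hundreds, 5 tens, 3 ones (place-value notation) → 4×1000 + 7×100 + 5×10 + 3 = 4753 (decimal)
Convert 0o22503 (octal) → 2×4096 + 2×512 + 5×64 + 3 = 9539 (decimal)
Compute 4753 + 9539 = 14292
Convert 14292 (decimal) → 14292 = 3×4096 + 3×512 + 7×64 + 2×8 + 4 → 0o33724 (octal)
0o33724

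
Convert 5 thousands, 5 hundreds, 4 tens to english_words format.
Convert 5 thousands, 5 hundreds, 4 tens (place-value notation) → 5×1000 + 5×100 + 4×10 = 5540 (decimal)
Convert 5540 (decimal) → 5540 = 5×1000 + 5×100 + 40 → five thousand five hundred forty (English words)
five thousand five hundred forty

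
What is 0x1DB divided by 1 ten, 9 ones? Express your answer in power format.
Convert 0x1DB (hexadecimal) → 1×256 + 13×16 + 11 = 475 (decimal)
Convert 1 ten, 9 ones (place-value notation) → 1×10 + 9 = 19 (decimal)
Compute 475 ÷ 19 = 25
Convert 25 (decimal) → 5^2 (power)
5^2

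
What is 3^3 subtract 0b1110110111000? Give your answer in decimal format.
Convert 3^3 (power) → 27 (decimal)
Convert 0b1110110111000 (binary) → 4096 + 2048 + 1024 + 256 + 128 + 32 + 16 + 8 = 7608 (decimal)
Compute 27 - 7608 = -7581
-7581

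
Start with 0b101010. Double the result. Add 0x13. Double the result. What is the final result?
Convert 0b101010 (binary) → 32 + 8 + 2 = 42 (decimal)
Start: 42
42 × 2 = 84
Convert 0x13 (hexadecimal) → 1×16 + 3 = 19 (decimal)
84 + 19 = 103
103 × 2 = 206
206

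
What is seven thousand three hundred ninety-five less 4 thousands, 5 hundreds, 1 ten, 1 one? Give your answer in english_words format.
Convert seven thousand three hundred ninety-five (English words) → 7×1000 + 3×100 + 95 = 7395 (decimal)
Convert 4 thousands, 5 hundreds, 1 ten, 1 one (place-value notation) → 4×1000 + 5×100 + 1×10 + 1 = 4511 (decimal)
Compute 7395 - 4511 = 2884
Convert 2884 (decimal) → 2884 = 2×1000 + 8×100 + 84 → two thousand eight hundred eighty-four (English words)
two thousand eight hundred eighty-four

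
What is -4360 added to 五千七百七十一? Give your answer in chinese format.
Convert 五千七百七十一 (Chinese numeral) → 5×1000 + 7×100 + 7×10 + 1 = 5771 (decimal)
Compute -4360 + 5771 = 1411
Convert 1411 (decimal) → 1411 = 1×1000 + 4×100 + 1×10 + 1 → 一千四百一十一 (Chinese numeral)
一千四百一十一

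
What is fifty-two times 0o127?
Convert fifty-two (English words) → 52 (decimal)
Convert 0o127 (octal) → 1×64 + 2×8 + 7 = 87 (decimal)
Compute 52 × 87 = 4524
4524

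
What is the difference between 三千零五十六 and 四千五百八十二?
Convert 三千零五十六 (Chinese numeral) → 3×1000 + 5×10 + 6 = 3056 (decimal)
Convert 四千五百八十二 (Chinese numeral) → 4×1000 + 5×100 + 8×10 + 2 = 4582 (decimal)
Difference: |3056 - 4582| = 1526
1526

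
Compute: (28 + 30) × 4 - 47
Parentheses first: 28 + 30 = 58
Multiply: 58 × 4 = 232
Subtract: 232 - 47 = 185
185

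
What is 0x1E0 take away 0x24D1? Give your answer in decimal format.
Convert 0x1E0 (hexadecimal) → 1×256 + 14×16 = 480 (decimal)
Convert 0x24D1 (hexadecimal) → 2×4096 + 4×256 + 13×16 + 1 = 9425 (decimal)
Compute 480 - 9425 = -8945
-8945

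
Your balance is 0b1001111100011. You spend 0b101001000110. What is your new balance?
Convert 0b1001111100011 (binary) → 4096 + 512 + 256 + 128 + 64 + 32 + 2 + 1 = 5091 (decimal)
Convert 0b101001000110 (binary) → 2048 + 512 + 64 + 4 + 2 = 2630 (decimal)
Compute 5091 - 2630 = 2461
2461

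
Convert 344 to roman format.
Convert 344 (decimal) → 344 = 100 + 100 + 100 + 40 + 4 → CCCXLIV (Roman numeral)
CCCXLIV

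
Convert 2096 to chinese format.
Convert 2096 (decimal) → 2096 = 2×1000 + 9×10 + 6 → 二千零九十六 (Chinese numeral)
二千零九十六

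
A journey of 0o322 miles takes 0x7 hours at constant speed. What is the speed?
Convert 0o322 (octal) → 3×64 + 2×8 + 2 = 210 (decimal)
Convert 0x7 (hexadecimal) → 7 (decimal)
Compute 210 ÷ 7 = 30
30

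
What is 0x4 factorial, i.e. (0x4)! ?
Convert 0x4 (hexadecimal) → 4 (decimal)
Compute 4! = 24
24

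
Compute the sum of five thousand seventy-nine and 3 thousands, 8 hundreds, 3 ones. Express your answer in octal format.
Convert five thousand seventy-nine (English words) → 5×1000 + 79 = 5079 (decimal)
Convert 3 thousands, 8 hundreds, 3 ones (place-value notation) → 3×1000 + 8×100 + 3 = 3803 (decimal)
Compute 5079 + 3803 = 8882
Convert 8882 (decimal) → 8882 = 2×4096 + 1×512 + 2×64 + 6×8 + 2 → 0o21262 (octal)
0o21262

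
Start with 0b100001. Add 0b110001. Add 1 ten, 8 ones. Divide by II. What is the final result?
Convert 0b100001 (binary) → 32 + 1 = 33 (decimal)
Start: 33
Convert 0b110001 (binary) → 32 + 16 + 1 = 49 (decimal)
33 + 49 = 82
Convert 1 ten, 8 ones (place-value notation) → 1×10 + 8 = 18 (decimal)
82 + 18 = 100
Convert II (Roman numeral) → 1 + 1 = 2 (decimal)
100 ÷ 2 = 50
50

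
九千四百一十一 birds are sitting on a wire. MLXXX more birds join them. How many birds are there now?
Convert 九千四百一十一 (Chinese numeral) → 9×1000 + 4×100 + 1×10 + 1 = 9411 (decimal)
Convert MLXXX (Roman numeral) → 1000 + 50 + 10 + 10 + 10 = 1080 (decimal)
Compute 9411 + 1080 = 10491
10491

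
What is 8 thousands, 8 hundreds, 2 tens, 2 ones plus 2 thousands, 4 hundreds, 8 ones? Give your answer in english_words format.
Convert 8 thousands, 8 hundreds, 2 tens, 2 ones (place-value notation) → 8×1000 + 8×100 + 2×10 + 2 = 8822 (decimal)
Convert 2 thousands, 4 hundreds, 8 ones (place-value notation) → 2×1000 + 4×100 + 8 = 2408 (decimal)
Compute 8822 + 2408 = 11230
Convert 11230 (decimal) → 11230 = 11×1000 + 2×100 + 30 → eleven thousand two hundred thirty (English words)
eleven thousand two hundred thirty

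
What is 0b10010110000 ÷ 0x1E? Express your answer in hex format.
Convert 0b10010110000 (binary) → 1024 + 128 + 32 + 16 = 1200 (decimal)
Convert 0x1E (hexadecimal) → 1×16 + 14 = 30 (decimal)
Compute 1200 ÷ 30 = 40
Convert 40 (decimal) → 40 = 2×16 + 8 → 0x28 (hexadecimal)
0x28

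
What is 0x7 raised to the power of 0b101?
Convert 0x7 (hexadecimal) → 7 (decimal)
Convert 0b101 (binary) → 4 + 1 = 5 (decimal)
Compute 7 ^ 5 = 16807
16807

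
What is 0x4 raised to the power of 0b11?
Convert 0x4 (hexadecimal) → 4 (decimal)
Convert 0b11 (binary) → 2 + 1 = 3 (decimal)
Compute 4 ^ 3 = 64
64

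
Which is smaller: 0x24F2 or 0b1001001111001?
Convert 0x24F2 (hexadecimal) → 2×4096 + 4×256 + 15×16 + 2 = 9458 (decimal)
Convert 0b1001001111001 (binary) → 4096 + 512 + 64 + 32 + 16 + 8 + 1 = 4729 (decimal)
Compare 9458 vs 4729: smaller = 4729
4729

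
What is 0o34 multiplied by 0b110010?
Convert 0o34 (octal) → 3×8 + 4 = 28 (decimal)
Convert 0b110010 (binary) → 32 + 16 + 2 = 50 (decimal)
Compute 28 × 50 = 1400
1400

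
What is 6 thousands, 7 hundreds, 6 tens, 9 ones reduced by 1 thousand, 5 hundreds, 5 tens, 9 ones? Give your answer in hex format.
Convert 6 thousands, 7 hundreds, 6 tens, 9 ones (place-value notation) → 6×1000 + 7×100 + 6×10 + 9 = 6769 (decimal)
Convert 1 thousand, 5 hundreds, 5 tens, 9 ones (place-value notation) → 1×1000 + 5×100 + 5×10 + 9 = 1559 (decimal)
Compute 6769 - 1559 = 5210
Convert 5210 (decimal) → 5210 = 1×4096 + 4×256 + 5×16 + 10 → 0x145A (hexadecimal)
0x145A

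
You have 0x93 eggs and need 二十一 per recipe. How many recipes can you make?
Convert 0x93 (hexadecimal) → 9×16 + 3 = 147 (decimal)
Convert 二十一 (Chinese numeral) → 2×10 + 1 = 21 (decimal)
Compute 147 ÷ 21 = 7
7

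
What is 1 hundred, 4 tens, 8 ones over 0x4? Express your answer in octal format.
Convert 1 hundred, 4 tens, 8 ones (place-value notation) → 1×100 + 4×10 + 8 = 148 (decimal)
Convert 0x4 (hexadecimal) → 4 (decimal)
Compute 148 ÷ 4 = 37
Convert 37 (decimal) → 37 = 4×8 + 5 → 0o45 (octal)
0o45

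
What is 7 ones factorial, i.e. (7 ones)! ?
Convert 7 ones (place-value notation) → 7 (decimal)
Compute 7! = 5040
5040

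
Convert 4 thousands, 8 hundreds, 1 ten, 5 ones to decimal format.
Convert 4 thousands, 8 hundreds, 1 ten, 5 ones (place-value notation) → 4×1000 + 8×100 + 1×10 + 5 = 4815 (decimal)
4815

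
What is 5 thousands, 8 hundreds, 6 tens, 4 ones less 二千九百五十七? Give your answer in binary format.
Convert 5 thousands, 8 hundreds, 6 tens, 4 ones (place-value notation) → 5×1000 + 8×100 + 6×10 + 4 = 5864 (decimal)
Convert 二千九百五十七 (Chinese numeral) → 2×1000 + 9×100 + 5×10 + 7 = 2957 (decimal)
Compute 5864 - 2957 = 2907
Convert 2907 (decimal) → 2907 = 2048 + 512 + 256 + 64 + 16 + 8 + 2 + 1 → 0b101101011011 (binary)
0b101101011011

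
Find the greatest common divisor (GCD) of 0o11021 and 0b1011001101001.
Convert 0o11021 (octal) → 1×4096 + 1×512 + 2×8 + 1 = 4625 (decimal)
Convert 0b1011001101001 (binary) → 4096 + 1024 + 512 + 64 + 32 + 8 + 1 = 5737 (decimal)
Compute gcd(4625, 5737) = 1
1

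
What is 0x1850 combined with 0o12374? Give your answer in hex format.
Convert 0x1850 (hexadecimal) → 1×4096 + 8×256 + 5×16 = 6224 (decimal)
Convert 0o12374 (octal) → 1×4096 + 2×512 + 3×64 + 7×8 + 4 = 5372 (decimal)
Compute 6224 + 5372 = 11596
Convert 11596 (decimal) → 11596 = 2×4096 + 13×256 + 4×16 + 12 → 0x2D4C (hexadecimal)
0x2D4C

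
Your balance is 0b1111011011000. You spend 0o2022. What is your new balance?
Convert 0b1111011011000 (binary) → 4096 + 2048 + 1024 + 512 + 128 + 64 + 16 + 8 = 7896 (decimal)
Convert 0o2022 (octal) → 2×512 + 2×8 + 2 = 1042 (decimal)
Compute 7896 - 1042 = 6854
6854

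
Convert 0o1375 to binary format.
Convert 0o1375 (octal) → 1×512 + 3×64 + 7×8 + 5 = 765 (decimal)
Convert 765 (decimal) → 765 = 512 + 128 + 64 + 32 + 16 + 8 + 4 + 1 → 0b1011111101 (binary)
0b1011111101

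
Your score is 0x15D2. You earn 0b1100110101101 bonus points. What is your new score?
Convert 0x15D2 (hexadecimal) → 1×4096 + 5×256 + 13×16 + 2 = 5586 (decimal)
Convert 0b1100110101101 (binary) → 4096 + 2048 + 256 + 128 + 32 + 8 + 4 + 1 = 6573 (decimal)
Compute 5586 + 6573 = 12159
12159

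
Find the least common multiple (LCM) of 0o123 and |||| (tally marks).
Convert 0o123 (octal) → 1×64 + 2×8 + 3 = 83 (decimal)
Convert |||| (tally marks) → 4 (decimal)
Compute lcm(83, 4) = 332
332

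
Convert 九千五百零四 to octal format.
Convert 九千五百零四 (Chinese numeral) → 9×1000 + 5×100 + 4 = 9504 (decimal)
Convert 9504 (decimal) → 9504 = 2×4096 + 2×512 + 4×64 + 4×8 → 0o22440 (octal)
0o22440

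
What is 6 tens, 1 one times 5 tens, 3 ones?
Convert 6 tens, 1 one (place-value notation) → 6×10 + 1 = 61 (decimal)
Convert 5 tens, 3 ones (place-value notation) → 5×10 + 3 = 53 (decimal)
Compute 61 × 53 = 3233
3233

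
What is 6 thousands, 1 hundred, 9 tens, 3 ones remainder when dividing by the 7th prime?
Convert 6 thousands, 1 hundred, 9 tens, 3 ones (place-value notation) → 6×1000 + 1×100 + 9×10 + 3 = 6193 (decimal)
Convert the 7th prime (prime index) → 17 (decimal)
Compute 6193 mod 17 = 5
5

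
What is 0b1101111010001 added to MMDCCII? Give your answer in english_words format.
Convert 0b1101111010001 (binary) → 4096 + 2048 + 512 + 256 + 128 + 64 + 16 + 1 = 7121 (decimal)
Convert MMDCCII (Roman numeral) → 1000 + 1000 + 500 + 100 + 100 + 1 + 1 = 2702 (decimal)
Compute 7121 + 2702 = 9823
Convert 9823 (decimal) → 9823 = 9×1000 + 8×100 + 23 → nine thousand eight hundred twenty-three (English words)
nine thousand eight hundred twenty-three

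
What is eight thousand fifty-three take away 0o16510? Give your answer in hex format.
Convert eight thousand fifty-three (English words) → 8×1000 + 53 = 8053 (decimal)
Convert 0o16510 (octal) → 1×4096 + 6×512 + 5×64 + 1×8 = 7496 (decimal)
Compute 8053 - 7496 = 557
Convert 557 (decimal) → 557 = 2×256 + 2×16 + 13 → 0x22D (hexadecimal)
0x22D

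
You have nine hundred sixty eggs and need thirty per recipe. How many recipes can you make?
Convert nine hundred sixty (English words) → 9×100 + 60 = 960 (decimal)
Convert thirty (English words) → 30 (decimal)
Compute 960 ÷ 30 = 32
32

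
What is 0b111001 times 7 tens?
Convert 0b111001 (binary) → 32 + 16 + 8 + 1 = 57 (decimal)
Convert 7 tens (place-value notation) → 7×10 = 70 (decimal)
Compute 57 × 70 = 3990
3990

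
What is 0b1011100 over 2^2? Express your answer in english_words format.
Convert 0b1011100 (binary) → 64 + 16 + 8 + 4 = 92 (decimal)
Convert 2^2 (power) → 4 (decimal)
Compute 92 ÷ 4 = 23
Convert 23 (decimal) → twenty-three (English words)
twenty-three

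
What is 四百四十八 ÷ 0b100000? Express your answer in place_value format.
Convert 四百四十八 (Chinese numeral) → 4×100 + 4×10 + 8 = 448 (decimal)
Convert 0b100000 (binary) → 32 (decimal)
Compute 448 ÷ 32 = 14
Convert 14 (decimal) → 14 = 1×10 + 4 → 1 ten, 4 ones (place-value notation)
1 ten, 4 ones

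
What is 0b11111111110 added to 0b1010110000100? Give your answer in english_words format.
Convert 0b11111111110 (binary) → 1024 + 512 + 256 + 128 + 64 + 32 + 16 + 8 + 4 + 2 = 2046 (decimal)
Convert 0b1010110000100 (binary) → 4096 + 1024 + 256 + 128 + 4 = 5508 (decimal)
Compute 2046 + 5508 = 7554
Convert 7554 (decimal) → 7554 = 7×1000 + 5×100 + 54 → seven thousand five hundred fifty-four (English words)
seven thousand five hundred fifty-four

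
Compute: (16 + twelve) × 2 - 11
Convert twelve (English words) → 12 (decimal)
Expression in decimal: (16 + 12) × 2 - 11
Parentheses first: 16 + 12 = 28
Multiply: 28 × 2 = 56
Subtract: 56 - 11 = 45
45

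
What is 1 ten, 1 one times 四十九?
Convert 1 ten, 1 one (place-value notation) → 1×10 + 1 = 11 (decimal)
Convert 四十九 (Chinese numeral) → 4×10 + 9 = 49 (decimal)
Compute 11 × 49 = 539
539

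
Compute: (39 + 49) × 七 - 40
Convert 七 (Chinese numeral) → 7 (decimal)
Expression in decimal: (39 + 49) × 7 - 40
Parentheses first: 39 + 49 = 88
Multiply: 88 × 7 = 616
Subtract: 616 - 40 = 576
576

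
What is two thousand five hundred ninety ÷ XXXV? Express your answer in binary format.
Convert two thousand five hundred ninety (English words) → 2×1000 + 5×100 + 90 = 2590 (decimal)
Convert XXXV (Roman numeral) → 10 + 10 + 10 + 5 = 35 (decimal)
Compute 2590 ÷ 35 = 74
Convert 74 (decimal) → 74 = 64 + 8 + 2 → 0b1001010 (binary)
0b1001010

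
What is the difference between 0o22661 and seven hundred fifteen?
Convert 0o22661 (octal) → 2×4096 + 2×512 + 6×64 + 6×8 + 1 = 9649 (decimal)
Convert seven hundred fifteen (English words) → 7×100 + 15 = 715 (decimal)
Difference: |9649 - 715| = 8934
8934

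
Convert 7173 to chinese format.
Convert 7173 (decimal) → 7173 = 7×1000 + 1×100 + 7×10 + 3 → 七千一百七十三 (Chinese numeral)
七千一百七十三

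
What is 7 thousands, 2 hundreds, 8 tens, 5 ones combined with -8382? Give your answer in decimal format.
Convert 7 thousands, 2 hundreds, 8 tens, 5 ones (place-value notation) → 7×1000 + 2×100 + 8×10 + 5 = 7285 (decimal)
Compute 7285 + -8382 = -1097
-1097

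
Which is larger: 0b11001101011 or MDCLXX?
Convert 0b11001101011 (binary) → 1024 + 512 + 64 + 32 + 8 + 2 + 1 = 1643 (decimal)
Convert MDCLXX (Roman numeral) → 1000 + 500 + 100 + 50 + 10 + 10 = 1670 (decimal)
Compare 1643 vs 1670: larger = 1670
1670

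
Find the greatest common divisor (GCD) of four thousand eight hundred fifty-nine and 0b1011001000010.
Convert four thousand eight hundred fifty-nine (English words) → 4×1000 + 8×100 + 59 = 4859 (decimal)
Convert 0b1011001000010 (binary) → 4096 + 1024 + 512 + 64 + 2 = 5698 (decimal)
Compute gcd(4859, 5698) = 1
1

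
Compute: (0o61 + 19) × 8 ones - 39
Convert 0o61 (octal) → 6×8 + 1 = 49 (decimal)
Convert 8 ones (place-value notation) → 8 (decimal)
Expression in decimal: (49 + 19) × 8 - 39
Parentheses first: 49 + 19 = 68
Multiply: 68 × 8 = 544
Subtract: 544 - 39 = 505
505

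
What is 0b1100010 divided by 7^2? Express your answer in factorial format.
Convert 0b1100010 (binary) → 64 + 32 + 2 = 98 (decimal)
Convert 7^2 (power) → 49 (decimal)
Compute 98 ÷ 49 = 2
Convert 2 (decimal) → 2! (factorial)
2!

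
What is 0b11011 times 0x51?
Convert 0b11011 (binary) → 16 + 8 + 2 + 1 = 27 (decimal)
Convert 0x51 (hexadecimal) → 5×16 + 1 = 81 (decimal)
Compute 27 × 81 = 2187
2187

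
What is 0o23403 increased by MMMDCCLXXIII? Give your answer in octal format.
Convert 0o23403 (octal) → 2×4096 + 3×512 + 4×64 + 3 = 9987 (decimal)
Convert MMMDCCLXXIII (Roman numeral) → 1000 + 1000 + 1000 + 500 + 100 + 100 + 50 + 10 + 10 + 1 + 1 + 1 = 3773 (decimal)
Compute 9987 + 3773 = 13760
Convert 13760 (decimal) → 13760 = 3×4096 + 2×512 + 7×64 → 0o32700 (octal)
0o32700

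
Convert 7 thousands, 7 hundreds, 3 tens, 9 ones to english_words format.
Convert 7 thousands, 7 hundreds, 3 tens, 9 ones (place-value notation) → 7×1000 + 7×100 + 3×10 + 9 = 7739 (decimal)
Convert 7739 (decimal) → 7739 = 7×1000 + 7×100 + 39 → seven thousand seven hundred thirty-nine (English words)
seven thousand seven hundred thirty-nine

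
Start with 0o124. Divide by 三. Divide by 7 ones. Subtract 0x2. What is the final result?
Convert 0o124 (octal) → 1×64 + 2×8 + 4 = 84 (decimal)
Start: 84
Convert 三 (Chinese numeral) → 3 (decimal)
84 ÷ 3 = 28
Convert 7 ones (place-value notation) → 7 (decimal)
28 ÷ 7 = 4
Convert 0x2 (hexadecimal) → 2 (decimal)
4 - 2 = 2
2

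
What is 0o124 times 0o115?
Convert 0o124 (octal) → 1×64 + 2×8 + 4 = 84 (decimal)
Convert 0o115 (octal) → 1×64 + 1×8 + 5 = 77 (decimal)
Compute 84 × 77 = 6468
6468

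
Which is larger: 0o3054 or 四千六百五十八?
Convert 0o3054 (octal) → 3×512 + 5×8 + 4 = 1580 (decimal)
Convert 四千六百五十八 (Chinese numeral) → 4×1000 + 6×100 + 5×10 + 8 = 4658 (decimal)
Compare 1580 vs 4658: larger = 4658
4658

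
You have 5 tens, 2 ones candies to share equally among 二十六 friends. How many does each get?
Convert 5 tens, 2 ones (place-value notation) → 5×10 + 2 = 52 (decimal)
Convert 二十六 (Chinese numeral) → 2×10 + 6 = 26 (decimal)
Compute 52 ÷ 26 = 2
2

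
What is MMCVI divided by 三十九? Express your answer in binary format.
Convert MMCVI (Roman numeral) → 1000 + 1000 + 100 + 5 + 1 = 2106 (decimal)
Convert 三十九 (Chinese numeral) → 3×10 + 9 = 39 (decimal)
Compute 2106 ÷ 39 = 54
Convert 54 (decimal) → 54 = 32 + 16 + 4 + 2 → 0b110110 (binary)
0b110110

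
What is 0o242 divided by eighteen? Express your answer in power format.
Convert 0o242 (octal) → 2×64 + 4×8 + 2 = 162 (decimal)
Convert eighteen (English words) → 18 (decimal)
Compute 162 ÷ 18 = 9
Convert 9 (decimal) → 3^2 (power)
3^2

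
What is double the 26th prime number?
The 26th prime number = 101
Compute 101 × 2 = 202
202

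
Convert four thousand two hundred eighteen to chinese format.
Convert four thousand two hundred eighteen (English words) → 4×1000 + 2×100 + 18 = 4218 (decimal)
Convert 4218 (decimal) → 4218 = 4×1000 + 2×100 + 1×10 + 8 → 四千二百一十八 (Chinese numeral)
四千二百一十八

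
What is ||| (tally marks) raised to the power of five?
Convert ||| (tally marks) → 3 (decimal)
Convert five (English words) → 5 (decimal)
Compute 3 ^ 5 = 243
243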